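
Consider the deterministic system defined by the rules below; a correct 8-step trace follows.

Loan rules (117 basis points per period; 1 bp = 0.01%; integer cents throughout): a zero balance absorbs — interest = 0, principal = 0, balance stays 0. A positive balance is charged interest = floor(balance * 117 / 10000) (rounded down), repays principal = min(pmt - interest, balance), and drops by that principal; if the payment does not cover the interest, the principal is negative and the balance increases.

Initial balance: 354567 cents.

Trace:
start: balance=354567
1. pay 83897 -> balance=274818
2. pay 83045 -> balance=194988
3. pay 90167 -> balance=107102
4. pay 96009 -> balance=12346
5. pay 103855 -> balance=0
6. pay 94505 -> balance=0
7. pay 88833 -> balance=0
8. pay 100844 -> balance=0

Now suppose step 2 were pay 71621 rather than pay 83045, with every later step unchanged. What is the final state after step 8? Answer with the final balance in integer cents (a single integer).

(re-executing from step 2 with the substitution; state before step 2: balance=274818)
2. pay 71621 -> balance=206412
3. pay 90167 -> balance=118660
4. pay 96009 -> balance=24039
5. pay 103855 -> balance=0
6. pay 94505 -> balance=0
7. pay 88833 -> balance=0
8. pay 100844 -> balance=0

0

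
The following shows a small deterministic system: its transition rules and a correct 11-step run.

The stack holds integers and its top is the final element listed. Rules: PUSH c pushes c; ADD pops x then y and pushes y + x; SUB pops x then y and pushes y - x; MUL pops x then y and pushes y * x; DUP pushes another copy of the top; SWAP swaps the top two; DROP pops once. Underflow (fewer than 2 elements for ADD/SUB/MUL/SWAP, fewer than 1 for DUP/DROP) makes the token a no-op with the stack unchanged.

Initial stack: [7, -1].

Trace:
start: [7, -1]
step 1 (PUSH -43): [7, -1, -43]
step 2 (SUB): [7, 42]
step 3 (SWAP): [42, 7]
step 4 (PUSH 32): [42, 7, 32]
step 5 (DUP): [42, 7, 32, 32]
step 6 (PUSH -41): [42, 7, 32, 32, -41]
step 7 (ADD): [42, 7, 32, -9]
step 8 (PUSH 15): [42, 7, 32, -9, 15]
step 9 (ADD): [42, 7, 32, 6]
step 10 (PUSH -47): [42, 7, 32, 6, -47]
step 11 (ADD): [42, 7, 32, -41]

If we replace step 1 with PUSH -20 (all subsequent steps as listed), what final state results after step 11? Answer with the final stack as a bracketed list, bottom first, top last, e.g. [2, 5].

(re-executing from step 1 with the substitution; state before step 1: [7, -1])
step 1 (PUSH -20): [7, -1, -20]
step 2 (SUB): [7, 19]
step 3 (SWAP): [19, 7]
step 4 (PUSH 32): [19, 7, 32]
step 5 (DUP): [19, 7, 32, 32]
step 6 (PUSH -41): [19, 7, 32, 32, -41]
step 7 (ADD): [19, 7, 32, -9]
step 8 (PUSH 15): [19, 7, 32, -9, 15]
step 9 (ADD): [19, 7, 32, 6]
step 10 (PUSH -47): [19, 7, 32, 6, -47]
step 11 (ADD): [19, 7, 32, -41]

[19, 7, 32, -41]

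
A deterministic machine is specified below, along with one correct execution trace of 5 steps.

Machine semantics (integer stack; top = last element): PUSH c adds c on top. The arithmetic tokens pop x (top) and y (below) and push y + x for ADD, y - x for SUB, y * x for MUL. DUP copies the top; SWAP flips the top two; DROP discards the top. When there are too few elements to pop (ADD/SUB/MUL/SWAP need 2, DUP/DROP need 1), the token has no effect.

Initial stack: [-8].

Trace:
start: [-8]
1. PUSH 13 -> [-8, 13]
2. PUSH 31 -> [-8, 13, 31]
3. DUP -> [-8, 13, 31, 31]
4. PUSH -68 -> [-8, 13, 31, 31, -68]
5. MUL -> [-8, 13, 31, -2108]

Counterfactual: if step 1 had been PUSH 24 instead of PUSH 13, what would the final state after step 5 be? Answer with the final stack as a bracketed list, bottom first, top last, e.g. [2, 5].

[-8, 24, 31, -2108]

(re-executing from step 1 with the substitution; state before step 1: [-8])
1. PUSH 24 -> [-8, 24]
2. PUSH 31 -> [-8, 24, 31]
3. DUP -> [-8, 24, 31, 31]
4. PUSH -68 -> [-8, 24, 31, 31, -68]
5. MUL -> [-8, 24, 31, -2108]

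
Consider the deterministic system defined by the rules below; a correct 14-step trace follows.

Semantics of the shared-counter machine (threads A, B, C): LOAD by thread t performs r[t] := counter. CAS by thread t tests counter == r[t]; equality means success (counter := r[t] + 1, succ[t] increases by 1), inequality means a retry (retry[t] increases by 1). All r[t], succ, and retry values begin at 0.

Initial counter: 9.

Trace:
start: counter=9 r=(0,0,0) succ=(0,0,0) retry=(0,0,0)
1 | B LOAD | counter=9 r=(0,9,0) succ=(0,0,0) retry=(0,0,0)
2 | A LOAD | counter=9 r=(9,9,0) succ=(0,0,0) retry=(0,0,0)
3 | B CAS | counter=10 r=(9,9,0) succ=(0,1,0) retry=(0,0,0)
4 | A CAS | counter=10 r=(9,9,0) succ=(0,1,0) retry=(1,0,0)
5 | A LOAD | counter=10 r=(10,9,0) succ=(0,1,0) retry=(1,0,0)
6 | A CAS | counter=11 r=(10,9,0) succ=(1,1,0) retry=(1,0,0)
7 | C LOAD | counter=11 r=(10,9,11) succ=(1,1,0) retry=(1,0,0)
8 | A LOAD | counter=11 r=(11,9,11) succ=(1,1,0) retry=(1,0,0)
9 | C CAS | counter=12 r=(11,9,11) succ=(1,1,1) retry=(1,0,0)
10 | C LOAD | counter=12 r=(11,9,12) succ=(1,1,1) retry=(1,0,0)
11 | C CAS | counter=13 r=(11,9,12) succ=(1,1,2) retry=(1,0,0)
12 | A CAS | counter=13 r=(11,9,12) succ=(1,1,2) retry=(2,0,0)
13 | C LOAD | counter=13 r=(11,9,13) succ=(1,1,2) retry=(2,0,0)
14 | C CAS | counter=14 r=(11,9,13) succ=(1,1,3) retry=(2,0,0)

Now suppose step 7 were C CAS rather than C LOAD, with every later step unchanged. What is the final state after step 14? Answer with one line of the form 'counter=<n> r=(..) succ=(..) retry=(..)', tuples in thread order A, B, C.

counter=13 r=(11,9,12) succ=(1,1,2) retry=(2,0,2)

(re-executing from step 7 with the substitution; state before step 7: counter=11 r=(10,9,0) succ=(1,1,0) retry=(1,0,0))
7 | C CAS | counter=11 r=(10,9,0) succ=(1,1,0) retry=(1,0,1)
8 | A LOAD | counter=11 r=(11,9,0) succ=(1,1,0) retry=(1,0,1)
9 | C CAS | counter=11 r=(11,9,0) succ=(1,1,0) retry=(1,0,2)
10 | C LOAD | counter=11 r=(11,9,11) succ=(1,1,0) retry=(1,0,2)
11 | C CAS | counter=12 r=(11,9,11) succ=(1,1,1) retry=(1,0,2)
12 | A CAS | counter=12 r=(11,9,11) succ=(1,1,1) retry=(2,0,2)
13 | C LOAD | counter=12 r=(11,9,12) succ=(1,1,1) retry=(2,0,2)
14 | C CAS | counter=13 r=(11,9,12) succ=(1,1,2) retry=(2,0,2)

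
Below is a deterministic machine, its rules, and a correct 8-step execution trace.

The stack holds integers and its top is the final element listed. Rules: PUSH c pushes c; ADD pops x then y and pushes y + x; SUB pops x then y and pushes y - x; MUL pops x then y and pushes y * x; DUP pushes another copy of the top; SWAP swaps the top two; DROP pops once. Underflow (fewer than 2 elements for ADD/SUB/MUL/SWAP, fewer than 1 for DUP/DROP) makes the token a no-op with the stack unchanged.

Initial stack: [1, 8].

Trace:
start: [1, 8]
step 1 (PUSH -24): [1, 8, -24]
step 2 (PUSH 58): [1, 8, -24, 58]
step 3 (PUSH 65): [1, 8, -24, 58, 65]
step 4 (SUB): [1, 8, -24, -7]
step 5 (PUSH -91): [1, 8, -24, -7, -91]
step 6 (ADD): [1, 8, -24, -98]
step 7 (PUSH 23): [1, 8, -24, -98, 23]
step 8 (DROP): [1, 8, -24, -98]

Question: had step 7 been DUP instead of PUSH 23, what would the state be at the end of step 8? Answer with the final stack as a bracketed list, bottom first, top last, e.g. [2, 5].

[1, 8, -24, -98]

(re-executing from step 7 with the substitution; state before step 7: [1, 8, -24, -98])
step 7 (DUP): [1, 8, -24, -98, -98]
step 8 (DROP): [1, 8, -24, -98]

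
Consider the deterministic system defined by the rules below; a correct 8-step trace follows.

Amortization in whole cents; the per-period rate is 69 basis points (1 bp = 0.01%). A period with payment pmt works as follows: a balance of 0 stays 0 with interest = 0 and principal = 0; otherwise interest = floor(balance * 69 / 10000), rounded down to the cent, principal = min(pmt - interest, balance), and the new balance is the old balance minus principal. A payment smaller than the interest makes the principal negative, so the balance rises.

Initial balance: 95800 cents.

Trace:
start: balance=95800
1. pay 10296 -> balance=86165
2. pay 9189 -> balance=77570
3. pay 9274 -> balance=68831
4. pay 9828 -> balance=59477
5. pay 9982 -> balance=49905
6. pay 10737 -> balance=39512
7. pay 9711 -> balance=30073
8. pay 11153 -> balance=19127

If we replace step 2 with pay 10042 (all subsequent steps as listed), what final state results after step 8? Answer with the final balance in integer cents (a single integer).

18239

(re-executing from step 2 with the substitution; state before step 2: balance=86165)
2. pay 10042 -> balance=76717
3. pay 9274 -> balance=67972
4. pay 9828 -> balance=58613
5. pay 9982 -> balance=49035
6. pay 10737 -> balance=38636
7. pay 9711 -> balance=29191
8. pay 11153 -> balance=18239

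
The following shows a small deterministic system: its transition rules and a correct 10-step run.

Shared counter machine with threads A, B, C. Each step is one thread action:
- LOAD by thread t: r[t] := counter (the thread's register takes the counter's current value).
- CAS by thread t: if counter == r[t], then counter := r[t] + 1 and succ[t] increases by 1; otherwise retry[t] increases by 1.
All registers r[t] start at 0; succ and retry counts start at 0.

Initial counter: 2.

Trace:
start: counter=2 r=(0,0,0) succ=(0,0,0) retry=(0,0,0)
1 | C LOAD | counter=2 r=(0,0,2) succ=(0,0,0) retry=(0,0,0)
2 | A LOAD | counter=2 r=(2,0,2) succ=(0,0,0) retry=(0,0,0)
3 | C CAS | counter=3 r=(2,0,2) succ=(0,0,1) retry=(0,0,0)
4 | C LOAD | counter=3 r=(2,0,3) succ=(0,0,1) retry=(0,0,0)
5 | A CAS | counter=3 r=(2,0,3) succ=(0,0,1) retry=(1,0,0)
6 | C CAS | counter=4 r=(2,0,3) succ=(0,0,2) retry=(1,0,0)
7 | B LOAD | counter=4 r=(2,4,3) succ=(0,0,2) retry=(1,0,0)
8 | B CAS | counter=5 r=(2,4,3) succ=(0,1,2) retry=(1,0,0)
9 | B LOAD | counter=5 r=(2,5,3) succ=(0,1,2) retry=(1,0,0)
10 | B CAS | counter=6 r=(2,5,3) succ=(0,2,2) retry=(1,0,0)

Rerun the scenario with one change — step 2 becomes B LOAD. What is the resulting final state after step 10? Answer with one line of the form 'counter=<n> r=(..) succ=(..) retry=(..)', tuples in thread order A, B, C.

counter=6 r=(0,5,3) succ=(0,2,2) retry=(1,0,0)

(re-executing from step 2 with the substitution; state before step 2: counter=2 r=(0,0,2) succ=(0,0,0) retry=(0,0,0))
2 | B LOAD | counter=2 r=(0,2,2) succ=(0,0,0) retry=(0,0,0)
3 | C CAS | counter=3 r=(0,2,2) succ=(0,0,1) retry=(0,0,0)
4 | C LOAD | counter=3 r=(0,2,3) succ=(0,0,1) retry=(0,0,0)
5 | A CAS | counter=3 r=(0,2,3) succ=(0,0,1) retry=(1,0,0)
6 | C CAS | counter=4 r=(0,2,3) succ=(0,0,2) retry=(1,0,0)
7 | B LOAD | counter=4 r=(0,4,3) succ=(0,0,2) retry=(1,0,0)
8 | B CAS | counter=5 r=(0,4,3) succ=(0,1,2) retry=(1,0,0)
9 | B LOAD | counter=5 r=(0,5,3) succ=(0,1,2) retry=(1,0,0)
10 | B CAS | counter=6 r=(0,5,3) succ=(0,2,2) retry=(1,0,0)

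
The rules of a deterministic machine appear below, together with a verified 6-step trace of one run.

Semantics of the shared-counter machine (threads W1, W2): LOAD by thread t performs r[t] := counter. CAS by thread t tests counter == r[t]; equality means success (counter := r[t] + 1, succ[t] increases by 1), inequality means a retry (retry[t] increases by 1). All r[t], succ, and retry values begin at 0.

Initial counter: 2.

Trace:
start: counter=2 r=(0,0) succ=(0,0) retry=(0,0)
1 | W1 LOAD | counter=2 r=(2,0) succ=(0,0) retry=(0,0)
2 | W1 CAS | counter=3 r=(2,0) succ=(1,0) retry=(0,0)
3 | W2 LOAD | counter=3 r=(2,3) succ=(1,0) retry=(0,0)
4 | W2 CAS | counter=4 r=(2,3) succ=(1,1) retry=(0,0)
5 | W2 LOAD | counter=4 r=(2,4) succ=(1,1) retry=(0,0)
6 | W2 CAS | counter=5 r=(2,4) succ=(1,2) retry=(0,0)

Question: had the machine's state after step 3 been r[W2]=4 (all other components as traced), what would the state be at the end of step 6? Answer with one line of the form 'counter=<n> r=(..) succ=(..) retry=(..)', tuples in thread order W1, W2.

state after step 3 := counter=3 r=(2,4) succ=(1,0) retry=(0,0)
4 | W2 CAS | counter=3 r=(2,4) succ=(1,0) retry=(0,1)
5 | W2 LOAD | counter=3 r=(2,3) succ=(1,0) retry=(0,1)
6 | W2 CAS | counter=4 r=(2,3) succ=(1,1) retry=(0,1)

counter=4 r=(2,3) succ=(1,1) retry=(0,1)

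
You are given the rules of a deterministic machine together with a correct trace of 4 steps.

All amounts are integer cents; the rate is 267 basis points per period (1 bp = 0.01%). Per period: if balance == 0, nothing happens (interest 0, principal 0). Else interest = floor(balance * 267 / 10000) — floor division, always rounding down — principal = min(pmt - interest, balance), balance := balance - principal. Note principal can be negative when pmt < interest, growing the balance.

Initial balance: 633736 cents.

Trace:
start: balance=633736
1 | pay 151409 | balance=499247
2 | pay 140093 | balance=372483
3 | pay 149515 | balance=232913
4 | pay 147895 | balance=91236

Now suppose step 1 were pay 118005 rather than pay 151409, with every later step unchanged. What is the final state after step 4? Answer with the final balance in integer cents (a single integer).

(re-executing from step 1 with the substitution; state before step 1: balance=633736)
1 | pay 118005 | balance=532651
2 | pay 140093 | balance=406779
3 | pay 149515 | balance=268124
4 | pay 147895 | balance=127387

127387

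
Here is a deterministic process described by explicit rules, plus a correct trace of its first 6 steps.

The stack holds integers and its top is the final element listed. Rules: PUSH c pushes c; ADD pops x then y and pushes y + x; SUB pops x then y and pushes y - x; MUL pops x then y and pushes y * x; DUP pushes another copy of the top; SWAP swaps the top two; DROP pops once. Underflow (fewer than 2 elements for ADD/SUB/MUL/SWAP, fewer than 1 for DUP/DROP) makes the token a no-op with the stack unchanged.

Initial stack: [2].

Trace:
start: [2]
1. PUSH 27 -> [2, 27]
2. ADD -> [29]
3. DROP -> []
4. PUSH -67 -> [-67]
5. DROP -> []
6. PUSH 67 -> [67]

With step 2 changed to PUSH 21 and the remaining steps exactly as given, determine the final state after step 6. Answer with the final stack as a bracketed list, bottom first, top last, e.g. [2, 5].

[2, 27, 67]

(re-executing from step 2 with the substitution; state before step 2: [2, 27])
2. PUSH 21 -> [2, 27, 21]
3. DROP -> [2, 27]
4. PUSH -67 -> [2, 27, -67]
5. DROP -> [2, 27]
6. PUSH 67 -> [2, 27, 67]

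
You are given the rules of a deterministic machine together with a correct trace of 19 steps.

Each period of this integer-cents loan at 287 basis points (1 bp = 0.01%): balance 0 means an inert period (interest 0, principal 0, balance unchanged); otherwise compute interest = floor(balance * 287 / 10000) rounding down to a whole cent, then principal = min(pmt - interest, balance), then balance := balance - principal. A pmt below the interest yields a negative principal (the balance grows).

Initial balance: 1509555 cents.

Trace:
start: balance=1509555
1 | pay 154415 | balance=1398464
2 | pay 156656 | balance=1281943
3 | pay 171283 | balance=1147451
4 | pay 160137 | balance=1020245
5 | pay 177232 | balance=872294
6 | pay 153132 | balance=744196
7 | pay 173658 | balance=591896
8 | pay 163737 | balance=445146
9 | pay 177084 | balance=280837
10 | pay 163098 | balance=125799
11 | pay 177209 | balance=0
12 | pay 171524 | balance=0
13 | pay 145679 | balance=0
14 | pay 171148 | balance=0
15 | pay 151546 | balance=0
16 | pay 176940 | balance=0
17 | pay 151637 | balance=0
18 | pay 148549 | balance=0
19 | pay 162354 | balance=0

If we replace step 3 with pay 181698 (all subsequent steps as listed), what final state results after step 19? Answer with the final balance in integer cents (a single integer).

(re-executing from step 3 with the substitution; state before step 3: balance=1281943)
3 | pay 181698 | balance=1137036
4 | pay 160137 | balance=1009531
5 | pay 177232 | balance=861272
6 | pay 153132 | balance=732858
7 | pay 173658 | balance=580233
8 | pay 163737 | balance=433148
9 | pay 177084 | balance=268495
10 | pay 163098 | balance=113102
11 | pay 177209 | balance=0
12 | pay 171524 | balance=0
13 | pay 145679 | balance=0
14 | pay 171148 | balance=0
15 | pay 151546 | balance=0
16 | pay 176940 | balance=0
17 | pay 151637 | balance=0
18 | pay 148549 | balance=0
19 | pay 162354 | balance=0

0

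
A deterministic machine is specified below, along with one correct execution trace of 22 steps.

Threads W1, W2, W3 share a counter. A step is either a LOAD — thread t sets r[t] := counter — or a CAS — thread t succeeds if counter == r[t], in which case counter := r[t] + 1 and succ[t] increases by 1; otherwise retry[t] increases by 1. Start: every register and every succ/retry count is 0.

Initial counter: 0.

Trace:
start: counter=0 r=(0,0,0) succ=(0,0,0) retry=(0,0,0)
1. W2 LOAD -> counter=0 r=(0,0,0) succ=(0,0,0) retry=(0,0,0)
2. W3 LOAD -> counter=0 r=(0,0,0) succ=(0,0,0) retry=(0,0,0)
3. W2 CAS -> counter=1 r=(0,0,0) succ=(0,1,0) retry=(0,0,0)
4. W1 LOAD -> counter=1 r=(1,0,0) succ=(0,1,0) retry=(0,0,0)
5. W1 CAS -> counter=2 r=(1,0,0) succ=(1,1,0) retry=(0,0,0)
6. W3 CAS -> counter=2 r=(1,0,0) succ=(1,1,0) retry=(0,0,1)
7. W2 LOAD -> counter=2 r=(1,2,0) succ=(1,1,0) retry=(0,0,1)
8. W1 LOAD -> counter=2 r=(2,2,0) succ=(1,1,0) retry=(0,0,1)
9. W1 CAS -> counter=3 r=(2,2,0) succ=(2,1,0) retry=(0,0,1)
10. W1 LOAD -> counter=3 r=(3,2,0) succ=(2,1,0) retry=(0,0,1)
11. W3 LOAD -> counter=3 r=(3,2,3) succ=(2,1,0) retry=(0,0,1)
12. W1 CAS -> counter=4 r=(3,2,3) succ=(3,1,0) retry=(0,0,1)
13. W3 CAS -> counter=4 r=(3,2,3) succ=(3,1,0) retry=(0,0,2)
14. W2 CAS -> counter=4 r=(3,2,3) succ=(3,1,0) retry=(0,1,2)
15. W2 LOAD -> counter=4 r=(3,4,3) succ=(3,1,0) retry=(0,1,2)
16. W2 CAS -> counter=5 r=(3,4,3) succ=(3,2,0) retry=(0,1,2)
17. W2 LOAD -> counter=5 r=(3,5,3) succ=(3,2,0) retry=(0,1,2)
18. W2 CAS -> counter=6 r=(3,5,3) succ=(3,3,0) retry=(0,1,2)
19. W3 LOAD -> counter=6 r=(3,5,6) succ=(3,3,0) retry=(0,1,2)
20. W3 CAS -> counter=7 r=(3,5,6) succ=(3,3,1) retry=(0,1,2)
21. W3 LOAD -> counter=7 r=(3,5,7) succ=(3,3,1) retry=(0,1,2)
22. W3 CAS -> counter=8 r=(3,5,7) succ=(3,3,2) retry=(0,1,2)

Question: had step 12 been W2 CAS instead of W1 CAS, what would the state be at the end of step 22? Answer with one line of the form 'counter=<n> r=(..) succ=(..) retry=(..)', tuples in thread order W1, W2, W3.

(re-executing from step 12 with the substitution; state before step 12: counter=3 r=(3,2,3) succ=(2,1,0) retry=(0,0,1))
12. W2 CAS -> counter=3 r=(3,2,3) succ=(2,1,0) retry=(0,1,1)
13. W3 CAS -> counter=4 r=(3,2,3) succ=(2,1,1) retry=(0,1,1)
14. W2 CAS -> counter=4 r=(3,2,3) succ=(2,1,1) retry=(0,2,1)
15. W2 LOAD -> counter=4 r=(3,4,3) succ=(2,1,1) retry=(0,2,1)
16. W2 CAS -> counter=5 r=(3,4,3) succ=(2,2,1) retry=(0,2,1)
17. W2 LOAD -> counter=5 r=(3,5,3) succ=(2,2,1) retry=(0,2,1)
18. W2 CAS -> counter=6 r=(3,5,3) succ=(2,3,1) retry=(0,2,1)
19. W3 LOAD -> counter=6 r=(3,5,6) succ=(2,3,1) retry=(0,2,1)
20. W3 CAS -> counter=7 r=(3,5,6) succ=(2,3,2) retry=(0,2,1)
21. W3 LOAD -> counter=7 r=(3,5,7) succ=(2,3,2) retry=(0,2,1)
22. W3 CAS -> counter=8 r=(3,5,7) succ=(2,3,3) retry=(0,2,1)

counter=8 r=(3,5,7) succ=(2,3,3) retry=(0,2,1)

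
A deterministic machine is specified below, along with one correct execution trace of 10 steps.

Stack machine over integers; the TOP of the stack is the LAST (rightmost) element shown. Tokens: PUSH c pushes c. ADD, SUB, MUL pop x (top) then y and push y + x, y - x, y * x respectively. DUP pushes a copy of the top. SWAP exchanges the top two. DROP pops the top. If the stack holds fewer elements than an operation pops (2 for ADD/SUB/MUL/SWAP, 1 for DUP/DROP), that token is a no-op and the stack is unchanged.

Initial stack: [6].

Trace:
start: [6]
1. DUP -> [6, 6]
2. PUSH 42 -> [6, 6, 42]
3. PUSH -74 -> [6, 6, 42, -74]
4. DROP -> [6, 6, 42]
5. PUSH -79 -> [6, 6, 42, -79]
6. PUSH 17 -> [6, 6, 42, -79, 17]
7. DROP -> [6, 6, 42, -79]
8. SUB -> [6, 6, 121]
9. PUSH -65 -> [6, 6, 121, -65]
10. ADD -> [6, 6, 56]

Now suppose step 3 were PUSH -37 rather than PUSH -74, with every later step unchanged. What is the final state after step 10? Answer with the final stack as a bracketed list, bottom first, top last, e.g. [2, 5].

(re-executing from step 3 with the substitution; state before step 3: [6, 6, 42])
3. PUSH -37 -> [6, 6, 42, -37]
4. DROP -> [6, 6, 42]
5. PUSH -79 -> [6, 6, 42, -79]
6. PUSH 17 -> [6, 6, 42, -79, 17]
7. DROP -> [6, 6, 42, -79]
8. SUB -> [6, 6, 121]
9. PUSH -65 -> [6, 6, 121, -65]
10. ADD -> [6, 6, 56]

[6, 6, 56]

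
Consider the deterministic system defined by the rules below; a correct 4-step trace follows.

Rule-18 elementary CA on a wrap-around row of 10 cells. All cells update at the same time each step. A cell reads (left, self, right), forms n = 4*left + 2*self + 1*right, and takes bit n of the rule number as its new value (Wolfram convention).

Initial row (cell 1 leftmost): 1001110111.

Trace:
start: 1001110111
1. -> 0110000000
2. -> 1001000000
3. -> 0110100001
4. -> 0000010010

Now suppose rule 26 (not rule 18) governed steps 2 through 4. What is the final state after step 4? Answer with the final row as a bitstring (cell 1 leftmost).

0101010011

(re-executing steps 2..4 under rule 26; state before step 2: 0110000000)
2. -> 1101000000
3. -> 1000100001
4. -> 0101010011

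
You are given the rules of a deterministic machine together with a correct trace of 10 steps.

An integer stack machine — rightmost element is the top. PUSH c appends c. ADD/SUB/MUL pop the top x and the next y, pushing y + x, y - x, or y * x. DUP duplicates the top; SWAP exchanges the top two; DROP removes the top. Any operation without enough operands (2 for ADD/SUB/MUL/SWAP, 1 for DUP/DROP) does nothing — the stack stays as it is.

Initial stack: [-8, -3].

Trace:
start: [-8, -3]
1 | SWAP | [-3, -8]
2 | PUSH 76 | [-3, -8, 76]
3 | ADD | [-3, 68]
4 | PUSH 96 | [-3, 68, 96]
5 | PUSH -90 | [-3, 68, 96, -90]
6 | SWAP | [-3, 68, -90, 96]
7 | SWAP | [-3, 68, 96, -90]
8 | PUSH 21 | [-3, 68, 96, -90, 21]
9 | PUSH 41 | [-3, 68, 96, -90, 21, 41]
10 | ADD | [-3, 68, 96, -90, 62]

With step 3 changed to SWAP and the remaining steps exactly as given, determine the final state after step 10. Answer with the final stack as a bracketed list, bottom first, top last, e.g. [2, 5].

(re-executing from step 3 with the substitution; state before step 3: [-3, -8, 76])
3 | SWAP | [-3, 76, -8]
4 | PUSH 96 | [-3, 76, -8, 96]
5 | PUSH -90 | [-3, 76, -8, 96, -90]
6 | SWAP | [-3, 76, -8, -90, 96]
7 | SWAP | [-3, 76, -8, 96, -90]
8 | PUSH 21 | [-3, 76, -8, 96, -90, 21]
9 | PUSH 41 | [-3, 76, -8, 96, -90, 21, 41]
10 | ADD | [-3, 76, -8, 96, -90, 62]

[-3, 76, -8, 96, -90, 62]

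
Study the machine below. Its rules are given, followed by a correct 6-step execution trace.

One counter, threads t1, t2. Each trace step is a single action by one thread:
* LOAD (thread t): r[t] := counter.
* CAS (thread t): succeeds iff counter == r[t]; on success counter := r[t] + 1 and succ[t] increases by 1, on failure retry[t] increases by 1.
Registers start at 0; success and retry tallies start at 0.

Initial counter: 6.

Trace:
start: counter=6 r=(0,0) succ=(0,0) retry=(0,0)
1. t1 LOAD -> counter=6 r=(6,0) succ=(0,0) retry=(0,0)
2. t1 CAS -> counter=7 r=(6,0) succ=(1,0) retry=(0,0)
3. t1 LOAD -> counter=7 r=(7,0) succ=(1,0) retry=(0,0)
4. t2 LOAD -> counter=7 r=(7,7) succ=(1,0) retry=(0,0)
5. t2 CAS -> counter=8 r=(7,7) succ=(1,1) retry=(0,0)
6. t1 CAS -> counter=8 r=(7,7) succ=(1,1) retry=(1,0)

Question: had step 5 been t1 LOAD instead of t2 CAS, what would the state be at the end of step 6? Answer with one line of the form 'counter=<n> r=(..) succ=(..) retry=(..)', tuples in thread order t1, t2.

counter=8 r=(7,7) succ=(2,0) retry=(0,0)

(re-executing from step 5 with the substitution; state before step 5: counter=7 r=(7,7) succ=(1,0) retry=(0,0))
5. t1 LOAD -> counter=7 r=(7,7) succ=(1,0) retry=(0,0)
6. t1 CAS -> counter=8 r=(7,7) succ=(2,0) retry=(0,0)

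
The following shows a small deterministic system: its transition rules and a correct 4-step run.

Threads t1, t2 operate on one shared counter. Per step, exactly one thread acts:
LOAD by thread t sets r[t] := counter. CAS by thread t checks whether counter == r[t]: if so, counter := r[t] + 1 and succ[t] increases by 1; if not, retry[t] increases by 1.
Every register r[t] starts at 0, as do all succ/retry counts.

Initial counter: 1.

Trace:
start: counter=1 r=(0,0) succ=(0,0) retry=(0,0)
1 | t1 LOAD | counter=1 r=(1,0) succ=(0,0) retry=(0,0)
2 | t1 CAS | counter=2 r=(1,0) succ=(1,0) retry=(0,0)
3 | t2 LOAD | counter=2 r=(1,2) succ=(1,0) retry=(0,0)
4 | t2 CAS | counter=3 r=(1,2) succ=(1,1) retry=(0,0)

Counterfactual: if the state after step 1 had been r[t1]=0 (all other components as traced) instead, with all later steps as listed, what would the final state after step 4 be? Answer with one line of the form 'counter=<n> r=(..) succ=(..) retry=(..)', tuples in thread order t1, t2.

state after step 1 := counter=1 r=(0,0) succ=(0,0) retry=(0,0)
2 | t1 CAS | counter=1 r=(0,0) succ=(0,0) retry=(1,0)
3 | t2 LOAD | counter=1 r=(0,1) succ=(0,0) retry=(1,0)
4 | t2 CAS | counter=2 r=(0,1) succ=(0,1) retry=(1,0)

counter=2 r=(0,1) succ=(0,1) retry=(1,0)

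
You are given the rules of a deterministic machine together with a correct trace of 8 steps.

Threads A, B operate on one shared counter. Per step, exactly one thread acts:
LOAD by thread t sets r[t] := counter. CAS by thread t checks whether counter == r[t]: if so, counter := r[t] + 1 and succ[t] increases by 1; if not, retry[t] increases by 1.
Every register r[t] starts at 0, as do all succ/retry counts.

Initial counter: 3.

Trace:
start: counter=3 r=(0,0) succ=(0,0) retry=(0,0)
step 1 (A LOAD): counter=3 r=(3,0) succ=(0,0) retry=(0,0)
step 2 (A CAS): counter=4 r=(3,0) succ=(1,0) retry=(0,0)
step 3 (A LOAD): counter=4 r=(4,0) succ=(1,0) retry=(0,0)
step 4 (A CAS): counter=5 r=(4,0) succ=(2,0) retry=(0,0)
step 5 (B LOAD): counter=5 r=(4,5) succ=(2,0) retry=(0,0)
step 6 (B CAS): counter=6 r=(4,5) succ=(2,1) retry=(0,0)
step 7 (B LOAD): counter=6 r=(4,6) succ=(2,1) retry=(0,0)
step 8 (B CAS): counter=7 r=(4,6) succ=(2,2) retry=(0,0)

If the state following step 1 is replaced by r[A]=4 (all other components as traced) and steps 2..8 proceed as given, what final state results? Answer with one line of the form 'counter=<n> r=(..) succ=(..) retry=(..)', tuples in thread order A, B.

counter=6 r=(3,5) succ=(1,2) retry=(1,0)

state after step 1 := counter=3 r=(4,0) succ=(0,0) retry=(0,0)
step 2 (A CAS): counter=3 r=(4,0) succ=(0,0) retry=(1,0)
step 3 (A LOAD): counter=3 r=(3,0) succ=(0,0) retry=(1,0)
step 4 (A CAS): counter=4 r=(3,0) succ=(1,0) retry=(1,0)
step 5 (B LOAD): counter=4 r=(3,4) succ=(1,0) retry=(1,0)
step 6 (B CAS): counter=5 r=(3,4) succ=(1,1) retry=(1,0)
step 7 (B LOAD): counter=5 r=(3,5) succ=(1,1) retry=(1,0)
step 8 (B CAS): counter=6 r=(3,5) succ=(1,2) retry=(1,0)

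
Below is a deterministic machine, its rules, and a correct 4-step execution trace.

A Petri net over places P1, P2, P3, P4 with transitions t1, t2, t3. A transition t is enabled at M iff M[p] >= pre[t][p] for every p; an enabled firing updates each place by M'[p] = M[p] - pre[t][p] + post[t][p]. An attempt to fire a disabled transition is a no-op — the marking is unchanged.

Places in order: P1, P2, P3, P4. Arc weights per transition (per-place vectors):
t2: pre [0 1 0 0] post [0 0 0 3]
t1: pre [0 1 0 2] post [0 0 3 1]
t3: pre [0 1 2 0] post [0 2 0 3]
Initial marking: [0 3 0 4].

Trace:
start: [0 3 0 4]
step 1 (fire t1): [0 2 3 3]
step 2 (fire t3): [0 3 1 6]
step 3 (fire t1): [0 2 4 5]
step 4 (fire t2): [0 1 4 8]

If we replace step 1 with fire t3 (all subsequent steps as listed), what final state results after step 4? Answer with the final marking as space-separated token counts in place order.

(re-executing from step 1 with the substitution; state before step 1: [0 3 0 4])
step 1 (fire t3): [0 3 0 4]
step 2 (fire t3): [0 3 0 4]
step 3 (fire t1): [0 2 3 3]
step 4 (fire t2): [0 1 3 6]

0 1 3 6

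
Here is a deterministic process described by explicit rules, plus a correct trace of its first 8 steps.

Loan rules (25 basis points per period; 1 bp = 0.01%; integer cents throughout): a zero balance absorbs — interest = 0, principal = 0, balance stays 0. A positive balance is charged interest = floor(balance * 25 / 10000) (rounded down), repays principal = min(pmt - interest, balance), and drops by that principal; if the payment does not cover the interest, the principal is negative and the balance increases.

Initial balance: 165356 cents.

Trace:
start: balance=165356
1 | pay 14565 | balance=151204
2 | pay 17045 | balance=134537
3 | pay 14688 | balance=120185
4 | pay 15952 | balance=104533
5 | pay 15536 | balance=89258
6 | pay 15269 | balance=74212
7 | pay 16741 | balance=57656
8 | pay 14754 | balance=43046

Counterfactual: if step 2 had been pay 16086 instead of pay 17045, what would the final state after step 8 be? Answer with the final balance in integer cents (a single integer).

44017

(re-executing from step 2 with the substitution; state before step 2: balance=151204)
2 | pay 16086 | balance=135496
3 | pay 14688 | balance=121146
4 | pay 15952 | balance=105496
5 | pay 15536 | balance=90223
6 | pay 15269 | balance=75179
7 | pay 16741 | balance=58625
8 | pay 14754 | balance=44017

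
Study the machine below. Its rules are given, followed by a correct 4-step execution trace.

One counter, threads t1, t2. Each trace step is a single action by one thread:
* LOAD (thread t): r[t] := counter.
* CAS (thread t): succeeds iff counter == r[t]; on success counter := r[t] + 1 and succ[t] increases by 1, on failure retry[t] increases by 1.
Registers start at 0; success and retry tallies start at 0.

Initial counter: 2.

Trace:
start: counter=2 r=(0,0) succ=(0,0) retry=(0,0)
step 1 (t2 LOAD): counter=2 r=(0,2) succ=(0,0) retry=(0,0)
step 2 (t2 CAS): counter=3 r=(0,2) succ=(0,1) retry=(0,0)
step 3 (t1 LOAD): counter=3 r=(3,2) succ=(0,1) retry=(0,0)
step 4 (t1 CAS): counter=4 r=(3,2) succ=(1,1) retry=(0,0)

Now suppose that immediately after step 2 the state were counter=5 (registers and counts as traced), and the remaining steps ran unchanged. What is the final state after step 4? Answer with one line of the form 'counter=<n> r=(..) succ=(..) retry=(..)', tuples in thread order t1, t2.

counter=6 r=(5,2) succ=(1,1) retry=(0,0)

state after step 2 := counter=5 r=(0,2) succ=(0,1) retry=(0,0)
step 3 (t1 LOAD): counter=5 r=(5,2) succ=(0,1) retry=(0,0)
step 4 (t1 CAS): counter=6 r=(5,2) succ=(1,1) retry=(0,0)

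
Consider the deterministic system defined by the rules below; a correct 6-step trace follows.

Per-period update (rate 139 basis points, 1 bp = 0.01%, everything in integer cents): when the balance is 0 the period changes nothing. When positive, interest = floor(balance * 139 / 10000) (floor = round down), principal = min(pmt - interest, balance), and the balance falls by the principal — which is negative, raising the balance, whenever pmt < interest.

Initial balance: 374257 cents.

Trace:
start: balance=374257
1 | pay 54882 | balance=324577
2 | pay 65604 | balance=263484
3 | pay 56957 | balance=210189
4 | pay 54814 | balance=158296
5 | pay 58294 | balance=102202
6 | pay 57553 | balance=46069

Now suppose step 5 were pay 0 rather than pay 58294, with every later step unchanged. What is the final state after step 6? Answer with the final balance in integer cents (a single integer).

105173

(re-executing from step 5 with the substitution; state before step 5: balance=158296)
5 | pay 0 | balance=160496
6 | pay 57553 | balance=105173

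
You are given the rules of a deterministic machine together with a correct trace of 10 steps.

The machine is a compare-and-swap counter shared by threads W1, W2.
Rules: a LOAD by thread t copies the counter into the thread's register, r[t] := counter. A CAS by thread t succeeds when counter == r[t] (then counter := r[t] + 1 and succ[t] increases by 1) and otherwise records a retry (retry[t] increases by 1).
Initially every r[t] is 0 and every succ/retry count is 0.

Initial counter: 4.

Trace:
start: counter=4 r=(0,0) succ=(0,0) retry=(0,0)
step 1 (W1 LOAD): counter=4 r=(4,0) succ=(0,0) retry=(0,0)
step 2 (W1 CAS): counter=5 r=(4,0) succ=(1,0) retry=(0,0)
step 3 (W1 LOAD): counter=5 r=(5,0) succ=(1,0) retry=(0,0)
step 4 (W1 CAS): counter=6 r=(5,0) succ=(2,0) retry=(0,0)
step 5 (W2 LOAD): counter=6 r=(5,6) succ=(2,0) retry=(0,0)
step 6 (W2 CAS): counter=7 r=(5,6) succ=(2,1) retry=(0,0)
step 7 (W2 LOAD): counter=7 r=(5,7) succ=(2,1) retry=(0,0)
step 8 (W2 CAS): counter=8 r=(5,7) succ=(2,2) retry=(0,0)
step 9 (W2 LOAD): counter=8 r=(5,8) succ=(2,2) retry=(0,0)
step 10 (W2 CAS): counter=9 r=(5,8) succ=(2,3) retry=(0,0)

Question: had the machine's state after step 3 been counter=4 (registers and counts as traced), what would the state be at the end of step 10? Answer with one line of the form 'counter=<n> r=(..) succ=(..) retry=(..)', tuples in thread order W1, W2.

state after step 3 := counter=4 r=(5,0) succ=(1,0) retry=(0,0)
step 4 (W1 CAS): counter=4 r=(5,0) succ=(1,0) retry=(1,0)
step 5 (W2 LOAD): counter=4 r=(5,4) succ=(1,0) retry=(1,0)
step 6 (W2 CAS): counter=5 r=(5,4) succ=(1,1) retry=(1,0)
step 7 (W2 LOAD): counter=5 r=(5,5) succ=(1,1) retry=(1,0)
step 8 (W2 CAS): counter=6 r=(5,5) succ=(1,2) retry=(1,0)
step 9 (W2 LOAD): counter=6 r=(5,6) succ=(1,2) retry=(1,0)
step 10 (W2 CAS): counter=7 r=(5,6) succ=(1,3) retry=(1,0)

counter=7 r=(5,6) succ=(1,3) retry=(1,0)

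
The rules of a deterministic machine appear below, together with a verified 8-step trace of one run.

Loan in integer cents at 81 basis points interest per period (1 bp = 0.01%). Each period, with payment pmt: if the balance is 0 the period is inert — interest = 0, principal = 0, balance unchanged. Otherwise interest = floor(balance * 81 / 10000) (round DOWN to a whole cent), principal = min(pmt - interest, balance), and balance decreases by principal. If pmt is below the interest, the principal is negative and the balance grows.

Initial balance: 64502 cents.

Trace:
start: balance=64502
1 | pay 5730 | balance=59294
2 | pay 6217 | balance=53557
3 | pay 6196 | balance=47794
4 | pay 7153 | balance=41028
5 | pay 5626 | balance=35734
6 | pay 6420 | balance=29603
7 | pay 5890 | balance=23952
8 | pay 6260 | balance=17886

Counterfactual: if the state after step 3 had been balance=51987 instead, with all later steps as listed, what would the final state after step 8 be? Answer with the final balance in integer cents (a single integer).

22251

state after step 3 := balance=51987
4 | pay 7153 | balance=45255
5 | pay 5626 | balance=39995
6 | pay 6420 | balance=33898
7 | pay 5890 | balance=28282
8 | pay 6260 | balance=22251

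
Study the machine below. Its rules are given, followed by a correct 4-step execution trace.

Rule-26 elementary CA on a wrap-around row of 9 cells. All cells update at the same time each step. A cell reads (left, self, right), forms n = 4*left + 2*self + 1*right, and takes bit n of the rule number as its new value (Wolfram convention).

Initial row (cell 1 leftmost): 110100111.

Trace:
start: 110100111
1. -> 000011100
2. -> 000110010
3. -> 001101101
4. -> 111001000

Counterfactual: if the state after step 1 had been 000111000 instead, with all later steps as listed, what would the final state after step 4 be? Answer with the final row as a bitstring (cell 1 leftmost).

state after step 1 := 000111000
2. -> 001100100
3. -> 011011010
4. -> 110010001

110010001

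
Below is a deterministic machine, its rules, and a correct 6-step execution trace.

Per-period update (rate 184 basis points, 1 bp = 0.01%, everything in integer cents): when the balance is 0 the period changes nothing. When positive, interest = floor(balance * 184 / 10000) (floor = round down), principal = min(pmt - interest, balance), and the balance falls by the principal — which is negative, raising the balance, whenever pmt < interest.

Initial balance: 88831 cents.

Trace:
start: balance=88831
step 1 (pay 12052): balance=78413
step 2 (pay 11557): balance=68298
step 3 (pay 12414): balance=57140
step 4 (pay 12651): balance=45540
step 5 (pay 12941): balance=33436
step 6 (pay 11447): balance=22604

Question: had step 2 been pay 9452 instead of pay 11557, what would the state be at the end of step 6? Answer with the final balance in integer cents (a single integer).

24869

(re-executing from step 2 with the substitution; state before step 2: balance=78413)
step 2 (pay 9452): balance=70403
step 3 (pay 12414): balance=59284
step 4 (pay 12651): balance=47723
step 5 (pay 12941): balance=35660
step 6 (pay 11447): balance=24869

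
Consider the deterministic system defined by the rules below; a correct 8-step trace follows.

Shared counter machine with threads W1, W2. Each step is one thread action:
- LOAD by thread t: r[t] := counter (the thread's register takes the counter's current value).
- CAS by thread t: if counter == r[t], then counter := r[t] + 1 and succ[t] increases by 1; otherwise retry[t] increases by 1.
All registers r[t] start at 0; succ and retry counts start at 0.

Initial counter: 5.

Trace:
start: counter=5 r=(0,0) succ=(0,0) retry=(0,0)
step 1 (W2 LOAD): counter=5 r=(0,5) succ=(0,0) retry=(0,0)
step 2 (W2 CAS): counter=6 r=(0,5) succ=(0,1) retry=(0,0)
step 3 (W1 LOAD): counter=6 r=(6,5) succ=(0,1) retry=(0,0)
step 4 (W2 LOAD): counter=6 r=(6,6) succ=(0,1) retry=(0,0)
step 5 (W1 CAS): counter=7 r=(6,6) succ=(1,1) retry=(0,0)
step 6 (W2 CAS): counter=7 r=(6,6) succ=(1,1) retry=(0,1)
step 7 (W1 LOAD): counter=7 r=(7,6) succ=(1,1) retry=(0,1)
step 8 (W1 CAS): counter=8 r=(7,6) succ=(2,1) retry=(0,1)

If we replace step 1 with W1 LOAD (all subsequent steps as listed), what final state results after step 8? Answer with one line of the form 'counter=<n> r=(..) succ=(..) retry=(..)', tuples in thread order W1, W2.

(re-executing from step 1 with the substitution; state before step 1: counter=5 r=(0,0) succ=(0,0) retry=(0,0))
step 1 (W1 LOAD): counter=5 r=(5,0) succ=(0,0) retry=(0,0)
step 2 (W2 CAS): counter=5 r=(5,0) succ=(0,0) retry=(0,1)
step 3 (W1 LOAD): counter=5 r=(5,0) succ=(0,0) retry=(0,1)
step 4 (W2 LOAD): counter=5 r=(5,5) succ=(0,0) retry=(0,1)
step 5 (W1 CAS): counter=6 r=(5,5) succ=(1,0) retry=(0,1)
step 6 (W2 CAS): counter=6 r=(5,5) succ=(1,0) retry=(0,2)
step 7 (W1 LOAD): counter=6 r=(6,5) succ=(1,0) retry=(0,2)
step 8 (W1 CAS): counter=7 r=(6,5) succ=(2,0) retry=(0,2)

counter=7 r=(6,5) succ=(2,0) retry=(0,2)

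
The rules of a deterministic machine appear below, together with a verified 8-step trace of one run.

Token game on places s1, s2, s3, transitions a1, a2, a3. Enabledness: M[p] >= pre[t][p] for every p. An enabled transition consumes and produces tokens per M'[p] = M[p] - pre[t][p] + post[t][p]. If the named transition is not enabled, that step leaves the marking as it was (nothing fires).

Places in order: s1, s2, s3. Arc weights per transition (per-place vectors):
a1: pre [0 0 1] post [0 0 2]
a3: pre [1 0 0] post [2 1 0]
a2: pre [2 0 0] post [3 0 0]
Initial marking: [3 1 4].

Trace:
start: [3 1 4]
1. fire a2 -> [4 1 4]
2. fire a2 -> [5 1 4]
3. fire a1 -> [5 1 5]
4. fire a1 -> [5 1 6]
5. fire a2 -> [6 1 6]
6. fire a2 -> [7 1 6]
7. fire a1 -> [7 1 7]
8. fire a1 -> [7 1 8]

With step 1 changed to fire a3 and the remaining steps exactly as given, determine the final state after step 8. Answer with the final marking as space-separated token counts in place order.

7 2 8

(re-executing from step 1 with the substitution; state before step 1: [3 1 4])
1. fire a3 -> [4 2 4]
2. fire a2 -> [5 2 4]
3. fire a1 -> [5 2 5]
4. fire a1 -> [5 2 6]
5. fire a2 -> [6 2 6]
6. fire a2 -> [7 2 6]
7. fire a1 -> [7 2 7]
8. fire a1 -> [7 2 8]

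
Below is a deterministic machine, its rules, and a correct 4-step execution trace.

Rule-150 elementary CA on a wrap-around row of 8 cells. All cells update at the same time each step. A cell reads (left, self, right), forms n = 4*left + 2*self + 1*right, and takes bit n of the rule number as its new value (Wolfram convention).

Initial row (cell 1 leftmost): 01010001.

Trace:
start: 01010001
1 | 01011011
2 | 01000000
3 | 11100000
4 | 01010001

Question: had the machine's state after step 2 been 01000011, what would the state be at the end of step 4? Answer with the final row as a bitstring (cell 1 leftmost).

10011110

state after step 2 := 01000011
3 | 01100100
4 | 10011110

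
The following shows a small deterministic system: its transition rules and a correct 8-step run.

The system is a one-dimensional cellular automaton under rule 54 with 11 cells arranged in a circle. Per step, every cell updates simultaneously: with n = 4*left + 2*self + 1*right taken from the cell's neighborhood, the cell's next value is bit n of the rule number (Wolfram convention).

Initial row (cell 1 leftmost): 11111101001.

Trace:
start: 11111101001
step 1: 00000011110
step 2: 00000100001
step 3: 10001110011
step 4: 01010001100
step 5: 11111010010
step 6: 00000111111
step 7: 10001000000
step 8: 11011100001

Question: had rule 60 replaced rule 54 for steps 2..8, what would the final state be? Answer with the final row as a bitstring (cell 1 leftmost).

00010110100

(re-executing steps 2..8 under rule 60; state before step 2: 00000011110)
step 2: 00000010001
step 3: 10000011001
step 4: 01000010101
step 5: 11100011111
step 6: 00010010000
step 7: 00011011000
step 8: 00010110100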